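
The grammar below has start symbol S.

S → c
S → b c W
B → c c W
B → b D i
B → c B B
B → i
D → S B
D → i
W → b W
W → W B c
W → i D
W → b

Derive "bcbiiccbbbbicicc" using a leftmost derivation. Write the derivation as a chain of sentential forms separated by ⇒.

S⇒bcW⇒bcWBc⇒bcbWBc⇒bcbiDBc⇒bcbiiBc⇒bcbiiccWc⇒bcbiiccbWc⇒bcbiiccbWBcc⇒bcbiiccbbWBcc⇒bcbiiccbbWBcBcc⇒bcbiiccbbbWBcBcc⇒bcbiiccbbbbBcBcc⇒bcbiiccbbbbicBcc⇒bcbiiccbbbbicicc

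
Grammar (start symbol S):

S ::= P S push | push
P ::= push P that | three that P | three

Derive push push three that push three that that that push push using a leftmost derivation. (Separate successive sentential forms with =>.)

S => P S push   [S ::= P S push]
P S push => push P that S push   [P ::= push P that]
push P that S push => push push P that that S push   [P ::= push P that]
push push P that that S push => push push three that P that that S push   [P ::= three that P]
push push three that P that that S push => push push three that push P that that that S push   [P ::= push P that]
push push three that push P that that that S push => push push three that push three that that that S push   [P ::= three]
push push three that push three that that that S push => push push three that push three that that that push push   [S ::= push]

S => P S push => push P that S push => push push P that that S push => push push three that P that that S push => push push three that push P that that that S push => push push three that push three that that that S push => push push three that push three that that that push push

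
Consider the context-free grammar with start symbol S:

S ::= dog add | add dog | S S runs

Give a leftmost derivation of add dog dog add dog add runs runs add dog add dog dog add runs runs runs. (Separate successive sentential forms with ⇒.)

S ⇒ S S runs ⇒ S S runs S runs ⇒ add dog S runs S runs ⇒ add dog S S runs runs S runs ⇒ add dog dog add S runs runs S runs ⇒ add dog dog add dog add runs runs S runs ⇒ add dog dog add dog add runs runs S S runs runs ⇒ add dog dog add dog add runs runs add dog S runs runs ⇒ add dog dog add dog add runs runs add dog S S runs runs runs ⇒ add dog dog add dog add runs runs add dog add dog S runs runs runs ⇒ add dog dog add dog add runs runs add dog add dog dog add runs runs runs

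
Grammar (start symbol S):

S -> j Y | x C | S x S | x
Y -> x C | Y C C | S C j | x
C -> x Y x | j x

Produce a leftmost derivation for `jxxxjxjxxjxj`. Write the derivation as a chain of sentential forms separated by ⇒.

S ⇒ jY ⇒ jSCj ⇒ jxCCj ⇒ jxxYxCj ⇒ jxxYCCxCj ⇒ jxxxCCxCj ⇒ jxxxjxCxCj ⇒ jxxxjxjxxCj ⇒ jxxxjxjxxjxj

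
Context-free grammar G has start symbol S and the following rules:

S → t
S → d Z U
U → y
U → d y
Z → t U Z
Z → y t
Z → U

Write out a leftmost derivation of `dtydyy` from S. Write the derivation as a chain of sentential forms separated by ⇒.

S ⇒ dZU   [S → d Z U]
dZU ⇒ dtUZU   [Z → t U Z]
dtUZU ⇒ dtyZU   [U → y]
dtyZU ⇒ dtyUU   [Z → U]
dtyUU ⇒ dtydyU   [U → d y]
dtydyU ⇒ dtydyy   [U → y]

S⇒dZU⇒dtUZU⇒dtyZU⇒dtyUU⇒dtydyU⇒dtydyy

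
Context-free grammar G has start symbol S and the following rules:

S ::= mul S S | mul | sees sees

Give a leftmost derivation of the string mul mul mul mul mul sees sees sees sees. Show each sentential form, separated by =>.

S => mul S S   [S ::= mul S S]
mul S S => mul mul S   [S ::= mul]
mul mul S => mul mul mul S S   [S ::= mul S S]
mul mul mul S S => mul mul mul mul S S S   [S ::= mul S S]
mul mul mul mul S S S => mul mul mul mul mul S S   [S ::= mul]
mul mul mul mul mul S S => mul mul mul mul mul sees sees S   [S ::= sees sees]
mul mul mul mul mul sees sees S => mul mul mul mul mul sees sees sees sees   [S ::= sees sees]

S => mul S S => mul mul S => mul mul mul S S => mul mul mul mul S S S => mul mul mul mul mul S S => mul mul mul mul mul sees sees S => mul mul mul mul mul sees sees sees sees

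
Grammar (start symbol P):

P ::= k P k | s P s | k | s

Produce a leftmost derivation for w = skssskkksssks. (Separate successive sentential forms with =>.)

P=>sPs=>skPks=>sksPsks=>skssPssks=>sksssPsssks=>skssskPksssks=>skssskkksssks

P => sPs   [P ::= s P s]
sPs => skPks   [P ::= k P k]
skPks => sksPsks   [P ::= s P s]
sksPsks => skssPssks   [P ::= s P s]
skssPssks => sksssPsssks   [P ::= s P s]
sksssPsssks => skssskPksssks   [P ::= k P k]
skssskPksssks => skssskkksssks   [P ::= k]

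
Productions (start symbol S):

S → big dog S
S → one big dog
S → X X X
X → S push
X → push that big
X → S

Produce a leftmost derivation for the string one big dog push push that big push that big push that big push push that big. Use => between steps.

S => X X X => S push X X => one big dog push X X => one big dog push S push X => one big dog push X X X push X => one big dog push push that big X X push X => one big dog push push that big push that big X push X => one big dog push push that big push that big push that big push X => one big dog push push that big push that big push that big push push that big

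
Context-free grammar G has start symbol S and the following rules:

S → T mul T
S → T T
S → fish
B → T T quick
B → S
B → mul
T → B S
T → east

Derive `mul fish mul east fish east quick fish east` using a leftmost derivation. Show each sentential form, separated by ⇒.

S ⇒ T T ⇒ B S T ⇒ T T quick S T ⇒ B S T quick S T ⇒ S S T quick S T ⇒ T mul T S T quick S T ⇒ B S mul T S T quick S T ⇒ mul S mul T S T quick S T ⇒ mul fish mul T S T quick S T ⇒ mul fish mul east S T quick S T ⇒ mul fish mul east fish T quick S T ⇒ mul fish mul east fish east quick S T ⇒ mul fish mul east fish east quick fish T ⇒ mul fish mul east fish east quick fish east

S ⇒ T T   [S → T T]
T T ⇒ B S T   [T → B S]
B S T ⇒ T T quick S T   [B → T T quick]
T T quick S T ⇒ B S T quick S T   [T → B S]
B S T quick S T ⇒ S S T quick S T   [B → S]
S S T quick S T ⇒ T mul T S T quick S T   [S → T mul T]
T mul T S T quick S T ⇒ B S mul T S T quick S T   [T → B S]
B S mul T S T quick S T ⇒ mul S mul T S T quick S T   [B → mul]
mul S mul T S T quick S T ⇒ mul fish mul T S T quick S T   [S → fish]
mul fish mul T S T quick S T ⇒ mul fish mul east S T quick S T   [T → east]
mul fish mul east S T quick S T ⇒ mul fish mul east fish T quick S T   [S → fish]
mul fish mul east fish T quick S T ⇒ mul fish mul east fish east quick S T   [T → east]
mul fish mul east fish east quick S T ⇒ mul fish mul east fish east quick fish T   [S → fish]
mul fish mul east fish east quick fish T ⇒ mul fish mul east fish east quick fish east   [T → east]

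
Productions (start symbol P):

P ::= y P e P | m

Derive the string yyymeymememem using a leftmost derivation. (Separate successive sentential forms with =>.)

P => yPeP   [P ::= y P e P]
yPeP => yyPePeP   [P ::= y P e P]
yyPePeP => yyyPePePeP   [P ::= y P e P]
yyyPePePeP => yyymePePeP   [P ::= m]
yyymePePeP => yyymeyPePePeP   [P ::= y P e P]
yyymeyPePePeP => yyymeymePePeP   [P ::= m]
yyymeymePePeP => yyymeymemePeP   [P ::= m]
yyymeymemePeP => yyymeymememeP   [P ::= m]
yyymeymememeP => yyymeymememem   [P ::= m]

P=>yPeP=>yyPePeP=>yyyPePePeP=>yyymePePeP=>yyymeyPePePeP=>yyymeymePePeP=>yyymeymemePeP=>yyymeymememeP=>yyymeymememem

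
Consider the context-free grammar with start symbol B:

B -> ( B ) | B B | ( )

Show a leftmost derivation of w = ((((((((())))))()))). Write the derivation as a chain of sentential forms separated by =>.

B => (B)   [B -> ( B )]
(B) => ((B))   [B -> ( B )]
((B)) => (((B)))   [B -> ( B )]
(((B))) => (((BB)))   [B -> B B]
(((BB))) => ((((B)B)))   [B -> ( B )]
((((B)B))) => (((((B))B)))   [B -> ( B )]
(((((B))B))) => ((((((B)))B)))   [B -> ( B )]
((((((B)))B))) => (((((((B))))B)))   [B -> ( B )]
(((((((B))))B))) => ((((((((B)))))B)))   [B -> ( B )]
((((((((B)))))B))) => ((((((((())))))B)))   [B -> ( )]
((((((((())))))B))) => ((((((((())))))())))   [B -> ( )]

B=>(B)=>((B))=>(((B)))=>(((BB)))=>((((B)B)))=>(((((B))B)))=>((((((B)))B)))=>(((((((B))))B)))=>((((((((B)))))B)))=>((((((((())))))B)))=>((((((((())))))())))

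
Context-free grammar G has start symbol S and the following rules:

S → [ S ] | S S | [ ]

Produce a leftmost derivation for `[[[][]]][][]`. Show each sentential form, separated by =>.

S=>SS=>SSS=>[S]SS=>[[S]]SS=>[[SS]]SS=>[[[]S]]SS=>[[[][]]]SS=>[[[][]]][]S=>[[[][]]][][]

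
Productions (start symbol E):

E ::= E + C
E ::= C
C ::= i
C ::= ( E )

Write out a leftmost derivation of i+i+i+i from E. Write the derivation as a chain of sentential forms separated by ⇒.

E⇒E+C⇒E+C+C⇒E+C+C+C⇒C+C+C+C⇒i+C+C+C⇒i+i+C+C⇒i+i+i+C⇒i+i+i+i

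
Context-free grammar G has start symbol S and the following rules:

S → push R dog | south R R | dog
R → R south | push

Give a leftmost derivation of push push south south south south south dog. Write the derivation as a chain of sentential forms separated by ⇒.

S ⇒ push R dog   [S → push R dog]
push R dog ⇒ push R south dog   [R → R south]
push R south dog ⇒ push R south south dog   [R → R south]
push R south south dog ⇒ push R south south south dog   [R → R south]
push R south south south dog ⇒ push R south south south south dog   [R → R south]
push R south south south south dog ⇒ push R south south south south south dog   [R → R south]
push R south south south south south dog ⇒ push push south south south south south dog   [R → push]

S ⇒ push R dog ⇒ push R south dog ⇒ push R south south dog ⇒ push R south south south dog ⇒ push R south south south south dog ⇒ push R south south south south south dog ⇒ push push south south south south south dog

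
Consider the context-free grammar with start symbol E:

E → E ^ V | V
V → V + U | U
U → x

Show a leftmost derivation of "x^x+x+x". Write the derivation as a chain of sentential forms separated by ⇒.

E ⇒ E^V ⇒ V^V ⇒ U^V ⇒ x^V ⇒ x^V+U ⇒ x^V+U+U ⇒ x^U+U+U ⇒ x^x+U+U ⇒ x^x+x+U ⇒ x^x+x+x

E ⇒ E^V   [E → E ^ V]
E^V ⇒ V^V   [E → V]
V^V ⇒ U^V   [V → U]
U^V ⇒ x^V   [U → x]
x^V ⇒ x^V+U   [V → V + U]
x^V+U ⇒ x^V+U+U   [V → V + U]
x^V+U+U ⇒ x^U+U+U   [V → U]
x^U+U+U ⇒ x^x+U+U   [U → x]
x^x+U+U ⇒ x^x+x+U   [U → x]
x^x+x+U ⇒ x^x+x+x   [U → x]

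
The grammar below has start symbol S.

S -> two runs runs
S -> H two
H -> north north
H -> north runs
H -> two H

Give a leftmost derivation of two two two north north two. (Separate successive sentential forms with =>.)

S => H two   [S -> H two]
H two => two H two   [H -> two H]
two H two => two two H two   [H -> two H]
two two H two => two two two H two   [H -> two H]
two two two H two => two two two north north two   [H -> north north]

S => H two => two H two => two two H two => two two two H two => two two two north north two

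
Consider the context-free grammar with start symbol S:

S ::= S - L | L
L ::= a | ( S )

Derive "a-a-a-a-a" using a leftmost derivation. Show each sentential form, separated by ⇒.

S ⇒ S-L ⇒ S-L-L ⇒ S-L-L-L ⇒ S-L-L-L-L ⇒ L-L-L-L-L ⇒ a-L-L-L-L ⇒ a-a-L-L-L ⇒ a-a-a-L-L ⇒ a-a-a-a-L ⇒ a-a-a-a-a

S ⇒ S-L   [S ::= S - L]
S-L ⇒ S-L-L   [S ::= S - L]
S-L-L ⇒ S-L-L-L   [S ::= S - L]
S-L-L-L ⇒ S-L-L-L-L   [S ::= S - L]
S-L-L-L-L ⇒ L-L-L-L-L   [S ::= L]
L-L-L-L-L ⇒ a-L-L-L-L   [L ::= a]
a-L-L-L-L ⇒ a-a-L-L-L   [L ::= a]
a-a-L-L-L ⇒ a-a-a-L-L   [L ::= a]
a-a-a-L-L ⇒ a-a-a-a-L   [L ::= a]
a-a-a-a-L ⇒ a-a-a-a-a   [L ::= a]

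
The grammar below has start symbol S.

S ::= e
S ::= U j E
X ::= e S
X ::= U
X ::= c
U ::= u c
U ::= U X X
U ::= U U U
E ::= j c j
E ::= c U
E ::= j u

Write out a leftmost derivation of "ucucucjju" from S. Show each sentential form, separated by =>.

S => UjE   [S ::= U j E]
UjE => UUUjE   [U ::= U U U]
UUUjE => ucUUjE   [U ::= u c]
ucUUjE => ucucUjE   [U ::= u c]
ucucUjE => ucucucjE   [U ::= u c]
ucucucjE => ucucucjju   [E ::= j u]

S => UjE => UUUjE => ucUUjE => ucucUjE => ucucucjE => ucucucjju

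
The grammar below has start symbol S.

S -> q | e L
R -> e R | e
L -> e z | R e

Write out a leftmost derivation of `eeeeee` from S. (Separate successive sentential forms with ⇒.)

S ⇒ eL   [S -> e L]
eL ⇒ eRe   [L -> R e]
eRe ⇒ eeRe   [R -> e R]
eeRe ⇒ eeeRe   [R -> e R]
eeeRe ⇒ eeeeRe   [R -> e R]
eeeeRe ⇒ eeeeee   [R -> e]

S ⇒ eL ⇒ eRe ⇒ eeRe ⇒ eeeRe ⇒ eeeeRe ⇒ eeeeee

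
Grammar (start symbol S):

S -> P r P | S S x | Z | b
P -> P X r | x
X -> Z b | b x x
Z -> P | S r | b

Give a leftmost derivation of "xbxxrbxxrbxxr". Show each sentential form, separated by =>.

S=>Z=>P=>PXr=>PXrXr=>PXrXrXr=>xXrXrXr=>xbxxrXrXr=>xbxxrbxxrXr=>xbxxrbxxrbxxr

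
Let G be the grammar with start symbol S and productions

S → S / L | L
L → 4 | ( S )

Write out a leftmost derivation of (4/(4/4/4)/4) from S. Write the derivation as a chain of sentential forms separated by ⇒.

S ⇒ L ⇒ (S) ⇒ (S/L) ⇒ (S/L/L) ⇒ (L/L/L) ⇒ (4/L/L) ⇒ (4/(S)/L) ⇒ (4/(S/L)/L) ⇒ (4/(S/L/L)/L) ⇒ (4/(L/L/L)/L) ⇒ (4/(4/L/L)/L) ⇒ (4/(4/4/L)/L) ⇒ (4/(4/4/4)/L) ⇒ (4/(4/4/4)/4)

S ⇒ L   [S → L]
L ⇒ (S)   [L → ( S )]
(S) ⇒ (S/L)   [S → S / L]
(S/L) ⇒ (S/L/L)   [S → S / L]
(S/L/L) ⇒ (L/L/L)   [S → L]
(L/L/L) ⇒ (4/L/L)   [L → 4]
(4/L/L) ⇒ (4/(S)/L)   [L → ( S )]
(4/(S)/L) ⇒ (4/(S/L)/L)   [S → S / L]
(4/(S/L)/L) ⇒ (4/(S/L/L)/L)   [S → S / L]
(4/(S/L/L)/L) ⇒ (4/(L/L/L)/L)   [S → L]
(4/(L/L/L)/L) ⇒ (4/(4/L/L)/L)   [L → 4]
(4/(4/L/L)/L) ⇒ (4/(4/4/L)/L)   [L → 4]
(4/(4/4/L)/L) ⇒ (4/(4/4/4)/L)   [L → 4]
(4/(4/4/4)/L) ⇒ (4/(4/4/4)/4)   [L → 4]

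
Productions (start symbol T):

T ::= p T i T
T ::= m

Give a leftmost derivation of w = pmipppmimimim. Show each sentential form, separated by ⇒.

T ⇒ pTiT ⇒ pmiT ⇒ pmipTiT ⇒ pmippTiTiT ⇒ pmipppTiTiTiT ⇒ pmipppmiTiTiT ⇒ pmipppmimiTiT ⇒ pmipppmimimiT ⇒ pmipppmimimim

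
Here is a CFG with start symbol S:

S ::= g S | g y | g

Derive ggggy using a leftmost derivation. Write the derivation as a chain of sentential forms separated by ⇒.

S ⇒ gS ⇒ ggS ⇒ gggS ⇒ ggggy

S ⇒ gS   [S ::= g S]
gS ⇒ ggS   [S ::= g S]
ggS ⇒ gggS   [S ::= g S]
gggS ⇒ ggggy   [S ::= g y]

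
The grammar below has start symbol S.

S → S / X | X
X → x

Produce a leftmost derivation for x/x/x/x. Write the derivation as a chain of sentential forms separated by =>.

S=>S/X=>S/X/X=>S/X/X/X=>X/X/X/X=>x/X/X/X=>x/x/X/X=>x/x/x/X=>x/x/x/x

S => S/X   [S → S / X]
S/X => S/X/X   [S → S / X]
S/X/X => S/X/X/X   [S → S / X]
S/X/X/X => X/X/X/X   [S → X]
X/X/X/X => x/X/X/X   [X → x]
x/X/X/X => x/x/X/X   [X → x]
x/x/X/X => x/x/x/X   [X → x]
x/x/x/X => x/x/x/x   [X → x]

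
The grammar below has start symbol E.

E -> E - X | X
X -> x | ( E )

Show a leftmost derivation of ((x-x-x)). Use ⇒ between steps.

E ⇒ X   [E -> X]
X ⇒ (E)   [X -> ( E )]
(E) ⇒ (X)   [E -> X]
(X) ⇒ ((E))   [X -> ( E )]
((E)) ⇒ ((E-X))   [E -> E - X]
((E-X)) ⇒ ((E-X-X))   [E -> E - X]
((E-X-X)) ⇒ ((X-X-X))   [E -> X]
((X-X-X)) ⇒ ((x-X-X))   [X -> x]
((x-X-X)) ⇒ ((x-x-X))   [X -> x]
((x-x-X)) ⇒ ((x-x-x))   [X -> x]

E ⇒ X ⇒ (E) ⇒ (X) ⇒ ((E)) ⇒ ((E-X)) ⇒ ((E-X-X)) ⇒ ((X-X-X)) ⇒ ((x-X-X)) ⇒ ((x-x-X)) ⇒ ((x-x-x))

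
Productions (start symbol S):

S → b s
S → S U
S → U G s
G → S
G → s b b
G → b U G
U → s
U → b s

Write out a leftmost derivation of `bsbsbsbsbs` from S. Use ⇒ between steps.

S ⇒ SU   [S → S U]
SU ⇒ SUU   [S → S U]
SUU ⇒ SUUU   [S → S U]
SUUU ⇒ SUUUU   [S → S U]
SUUUU ⇒ bsUUUU   [S → b s]
bsUUUU ⇒ bsbsUUU   [U → b s]
bsbsUUU ⇒ bsbsbsUU   [U → b s]
bsbsbsUU ⇒ bsbsbsbsU   [U → b s]
bsbsbsbsU ⇒ bsbsbsbsbs   [U → b s]

S⇒SU⇒SUU⇒SUUU⇒SUUUU⇒bsUUUU⇒bsbsUUU⇒bsbsbsUU⇒bsbsbsbsU⇒bsbsbsbsbs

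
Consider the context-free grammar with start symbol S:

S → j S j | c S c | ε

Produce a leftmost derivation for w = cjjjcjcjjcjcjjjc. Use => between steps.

S => cSc => cjSjc => cjjSjjc => cjjjSjjjc => cjjjcScjjjc => cjjjcjSjcjjjc => cjjjcjcScjcjjjc => cjjjcjcjSjcjcjjjc => cjjjcjcjjcjcjjjc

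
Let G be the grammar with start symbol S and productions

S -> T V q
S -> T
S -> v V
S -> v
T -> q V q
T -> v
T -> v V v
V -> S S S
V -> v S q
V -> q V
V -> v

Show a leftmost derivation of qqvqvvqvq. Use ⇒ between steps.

S ⇒ TVq ⇒ qVqVq ⇒ qSSSqVq ⇒ qTSSqVq ⇒ qqVqSSqVq ⇒ qqvqSSqVq ⇒ qqvqvSqVq ⇒ qqvqvvqVq ⇒ qqvqvvqvq

S ⇒ TVq   [S -> T V q]
TVq ⇒ qVqVq   [T -> q V q]
qVqVq ⇒ qSSSqVq   [V -> S S S]
qSSSqVq ⇒ qTSSqVq   [S -> T]
qTSSqVq ⇒ qqVqSSqVq   [T -> q V q]
qqVqSSqVq ⇒ qqvqSSqVq   [V -> v]
qqvqSSqVq ⇒ qqvqvSqVq   [S -> v]
qqvqvSqVq ⇒ qqvqvvqVq   [S -> v]
qqvqvvqVq ⇒ qqvqvvqvq   [V -> v]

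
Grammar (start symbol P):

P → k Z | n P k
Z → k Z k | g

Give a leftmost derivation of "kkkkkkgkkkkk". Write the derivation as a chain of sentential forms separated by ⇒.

P⇒kZ⇒kkZk⇒kkkZkk⇒kkkkZkkk⇒kkkkkZkkkk⇒kkkkkkZkkkkk⇒kkkkkkgkkkkk

P ⇒ kZ   [P → k Z]
kZ ⇒ kkZk   [Z → k Z k]
kkZk ⇒ kkkZkk   [Z → k Z k]
kkkZkk ⇒ kkkkZkkk   [Z → k Z k]
kkkkZkkk ⇒ kkkkkZkkkk   [Z → k Z k]
kkkkkZkkkk ⇒ kkkkkkZkkkkk   [Z → k Z k]
kkkkkkZkkkkk ⇒ kkkkkkgkkkkk   [Z → g]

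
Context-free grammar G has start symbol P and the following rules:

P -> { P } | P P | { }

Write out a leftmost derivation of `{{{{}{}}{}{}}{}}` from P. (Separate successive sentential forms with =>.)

P => {P}   [P -> { P }]
{P} => {PP}   [P -> P P]
{PP} => {{P}P}   [P -> { P }]
{{P}P} => {{PP}P}   [P -> P P]
{{PP}P} => {{PPP}P}   [P -> P P]
{{PPP}P} => {{{P}PP}P}   [P -> { P }]
{{{P}PP}P} => {{{PP}PP}P}   [P -> P P]
{{{PP}PP}P} => {{{{}P}PP}P}   [P -> { }]
{{{{}P}PP}P} => {{{{}{}}PP}P}   [P -> { }]
{{{{}{}}PP}P} => {{{{}{}}{}P}P}   [P -> { }]
{{{{}{}}{}P}P} => {{{{}{}}{}{}}P}   [P -> { }]
{{{{}{}}{}{}}P} => {{{{}{}}{}{}}{}}   [P -> { }]

P => {P} => {PP} => {{P}P} => {{PP}P} => {{PPP}P} => {{{P}PP}P} => {{{PP}PP}P} => {{{{}P}PP}P} => {{{{}{}}PP}P} => {{{{}{}}{}P}P} => {{{{}{}}{}{}}P} => {{{{}{}}{}{}}{}}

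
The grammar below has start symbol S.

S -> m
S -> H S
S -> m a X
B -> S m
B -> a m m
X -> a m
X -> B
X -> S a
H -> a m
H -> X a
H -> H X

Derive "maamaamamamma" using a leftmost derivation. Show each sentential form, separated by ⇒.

S⇒maX⇒maSa⇒maHSa⇒maHXSa⇒maHXXSa⇒maHXXXSa⇒maXaXXXSa⇒maamaXXXSa⇒maamaamXXSa⇒maamaamamXSa⇒maamaamamamSa⇒maamaamamamma

S ⇒ maX   [S -> m a X]
maX ⇒ maSa   [X -> S a]
maSa ⇒ maHSa   [S -> H S]
maHSa ⇒ maHXSa   [H -> H X]
maHXSa ⇒ maHXXSa   [H -> H X]
maHXXSa ⇒ maHXXXSa   [H -> H X]
maHXXXSa ⇒ maXaXXXSa   [H -> X a]
maXaXXXSa ⇒ maamaXXXSa   [X -> a m]
maamaXXXSa ⇒ maamaamXXSa   [X -> a m]
maamaamXXSa ⇒ maamaamamXSa   [X -> a m]
maamaamamXSa ⇒ maamaamamamSa   [X -> a m]
maamaamamamSa ⇒ maamaamamamma   [S -> m]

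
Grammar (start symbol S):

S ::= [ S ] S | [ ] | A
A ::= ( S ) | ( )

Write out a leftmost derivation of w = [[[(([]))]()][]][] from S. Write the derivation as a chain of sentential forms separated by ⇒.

S⇒[S]S⇒[[S]S]S⇒[[[S]S]S]S⇒[[[A]S]S]S⇒[[[(S)]S]S]S⇒[[[(A)]S]S]S⇒[[[((S))]S]S]S⇒[[[(([]))]S]S]S⇒[[[(([]))]A]S]S⇒[[[(([]))]()]S]S⇒[[[(([]))]()][]]S⇒[[[(([]))]()][]][]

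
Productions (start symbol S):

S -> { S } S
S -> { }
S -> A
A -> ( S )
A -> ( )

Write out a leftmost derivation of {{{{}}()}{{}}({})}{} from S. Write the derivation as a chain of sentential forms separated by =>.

S => {S}S   [S -> { S } S]
{S}S => {{S}S}S   [S -> { S } S]
{{S}S}S => {{{S}S}S}S   [S -> { S } S]
{{{S}S}S}S => {{{{}}S}S}S   [S -> { }]
{{{{}}S}S}S => {{{{}}A}S}S   [S -> A]
{{{{}}A}S}S => {{{{}}()}S}S   [A -> ( )]
{{{{}}()}S}S => {{{{}}()}{S}S}S   [S -> { S } S]
{{{{}}()}{S}S}S => {{{{}}()}{{}}S}S   [S -> { }]
{{{{}}()}{{}}S}S => {{{{}}()}{{}}A}S   [S -> A]
{{{{}}()}{{}}A}S => {{{{}}()}{{}}(S)}S   [A -> ( S )]
{{{{}}()}{{}}(S)}S => {{{{}}()}{{}}({})}S   [S -> { }]
{{{{}}()}{{}}({})}S => {{{{}}()}{{}}({})}{}   [S -> { }]

S => {S}S => {{S}S}S => {{{S}S}S}S => {{{{}}S}S}S => {{{{}}A}S}S => {{{{}}()}S}S => {{{{}}()}{S}S}S => {{{{}}()}{{}}S}S => {{{{}}()}{{}}A}S => {{{{}}()}{{}}(S)}S => {{{{}}()}{{}}({})}S => {{{{}}()}{{}}({})}{}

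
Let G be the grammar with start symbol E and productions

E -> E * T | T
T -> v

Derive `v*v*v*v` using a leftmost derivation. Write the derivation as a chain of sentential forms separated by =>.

E => E*T   [E -> E * T]
E*T => E*T*T   [E -> E * T]
E*T*T => E*T*T*T   [E -> E * T]
E*T*T*T => T*T*T*T   [E -> T]
T*T*T*T => v*T*T*T   [T -> v]
v*T*T*T => v*v*T*T   [T -> v]
v*v*T*T => v*v*v*T   [T -> v]
v*v*v*T => v*v*v*v   [T -> v]

E => E*T => E*T*T => E*T*T*T => T*T*T*T => v*T*T*T => v*v*T*T => v*v*v*T => v*v*v*v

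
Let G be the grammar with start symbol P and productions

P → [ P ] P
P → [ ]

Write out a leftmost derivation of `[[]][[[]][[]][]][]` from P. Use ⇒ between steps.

P ⇒ [P]P   [P → [ P ] P]
[P]P ⇒ [[]]P   [P → [ ]]
[[]]P ⇒ [[]][P]P   [P → [ P ] P]
[[]][P]P ⇒ [[]][[P]P]P   [P → [ P ] P]
[[]][[P]P]P ⇒ [[]][[[]]P]P   [P → [ ]]
[[]][[[]]P]P ⇒ [[]][[[]][P]P]P   [P → [ P ] P]
[[]][[[]][P]P]P ⇒ [[]][[[]][[]]P]P   [P → [ ]]
[[]][[[]][[]]P]P ⇒ [[]][[[]][[]][]]P   [P → [ ]]
[[]][[[]][[]][]]P ⇒ [[]][[[]][[]][]][]   [P → [ ]]

P ⇒ [P]P ⇒ [[]]P ⇒ [[]][P]P ⇒ [[]][[P]P]P ⇒ [[]][[[]]P]P ⇒ [[]][[[]][P]P]P ⇒ [[]][[[]][[]]P]P ⇒ [[]][[[]][[]][]]P ⇒ [[]][[[]][[]][]][]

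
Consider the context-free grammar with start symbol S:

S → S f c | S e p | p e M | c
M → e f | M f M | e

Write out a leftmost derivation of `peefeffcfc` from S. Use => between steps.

S => Sfc   [S → S f c]
Sfc => Sfcfc   [S → S f c]
Sfcfc => peMfcfc   [S → p e M]
peMfcfc => peMfMfcfc   [M → M f M]
peMfMfcfc => peefMfcfc   [M → e]
peefMfcfc => peefeffcfc   [M → e f]

S=>Sfc=>Sfcfc=>peMfcfc=>peMfMfcfc=>peefMfcfc=>peefeffcfc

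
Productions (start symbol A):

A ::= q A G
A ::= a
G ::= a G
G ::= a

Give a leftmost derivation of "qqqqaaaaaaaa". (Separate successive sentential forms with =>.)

A => qAG => qqAGG => qqqAGGG => qqqqAGGGG => qqqqaGGGG => qqqqaaGGGG => qqqqaaaGGG => qqqqaaaaGGG => qqqqaaaaaGGG => qqqqaaaaaaGG => qqqqaaaaaaaG => qqqqaaaaaaaa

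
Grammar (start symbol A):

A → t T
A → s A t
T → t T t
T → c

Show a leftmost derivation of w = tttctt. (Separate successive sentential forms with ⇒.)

A ⇒ tT   [A → t T]
tT ⇒ ttTt   [T → t T t]
ttTt ⇒ tttTtt   [T → t T t]
tttTtt ⇒ tttctt   [T → c]

A ⇒ tT ⇒ ttTt ⇒ tttTtt ⇒ tttctt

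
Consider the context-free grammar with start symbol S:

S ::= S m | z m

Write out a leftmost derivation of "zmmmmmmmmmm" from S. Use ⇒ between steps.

S⇒Sm⇒Smm⇒Smmm⇒Smmmm⇒Smmmmm⇒Smmmmmm⇒Smmmmmmm⇒Smmmmmmmm⇒Smmmmmmmmm⇒zmmmmmmmmmm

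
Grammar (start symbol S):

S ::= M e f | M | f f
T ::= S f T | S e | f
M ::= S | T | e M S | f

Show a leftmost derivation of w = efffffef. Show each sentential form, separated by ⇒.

S ⇒ Mef   [S ::= M e f]
Mef ⇒ eMSef   [M ::= e M S]
eMSef ⇒ eTSef   [M ::= T]
eTSef ⇒ eSfTSef   [T ::= S f T]
eSfTSef ⇒ eMfTSef   [S ::= M]
eMfTSef ⇒ eTfTSef   [M ::= T]
eTfTSef ⇒ effTSef   [T ::= f]
effTSef ⇒ efffSef   [T ::= f]
efffSef ⇒ efffffef   [S ::= f f]

S ⇒ Mef ⇒ eMSef ⇒ eTSef ⇒ eSfTSef ⇒ eMfTSef ⇒ eTfTSef ⇒ effTSef ⇒ efffSef ⇒ efffffef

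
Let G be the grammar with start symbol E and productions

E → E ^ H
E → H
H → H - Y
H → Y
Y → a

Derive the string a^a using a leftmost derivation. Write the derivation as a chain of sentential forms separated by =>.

E => E^H   [E → E ^ H]
E^H => H^H   [E → H]
H^H => Y^H   [H → Y]
Y^H => a^H   [Y → a]
a^H => a^Y   [H → Y]
a^Y => a^a   [Y → a]

E=>E^H=>H^H=>Y^H=>a^H=>a^Y=>a^a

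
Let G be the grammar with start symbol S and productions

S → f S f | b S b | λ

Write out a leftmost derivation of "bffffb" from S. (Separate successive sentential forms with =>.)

S => bSb => bfSfb => bffSffb => bffffb

S => bSb   [S → b S b]
bSb => bfSfb   [S → f S f]
bfSfb => bffSffb   [S → f S f]
bffSffb => bffffb   [S → λ]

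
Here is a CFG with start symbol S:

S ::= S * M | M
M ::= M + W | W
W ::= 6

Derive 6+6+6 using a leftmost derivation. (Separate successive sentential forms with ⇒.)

S ⇒ M ⇒ M+W ⇒ M+W+W ⇒ W+W+W ⇒ 6+W+W ⇒ 6+6+W ⇒ 6+6+6

S ⇒ M   [S ::= M]
M ⇒ M+W   [M ::= M + W]
M+W ⇒ M+W+W   [M ::= M + W]
M+W+W ⇒ W+W+W   [M ::= W]
W+W+W ⇒ 6+W+W   [W ::= 6]
6+W+W ⇒ 6+6+W   [W ::= 6]
6+6+W ⇒ 6+6+6   [W ::= 6]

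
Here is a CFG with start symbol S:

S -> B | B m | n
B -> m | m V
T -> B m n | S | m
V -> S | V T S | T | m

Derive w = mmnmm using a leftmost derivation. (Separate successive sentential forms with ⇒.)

S⇒Bm⇒mVm⇒mTm⇒mSm⇒mBmm⇒mmVmm⇒mmSmm⇒mmnmm

S ⇒ Bm   [S -> B m]
Bm ⇒ mVm   [B -> m V]
mVm ⇒ mTm   [V -> T]
mTm ⇒ mSm   [T -> S]
mSm ⇒ mBmm   [S -> B m]
mBmm ⇒ mmVmm   [B -> m V]
mmVmm ⇒ mmSmm   [V -> S]
mmSmm ⇒ mmnmm   [S -> n]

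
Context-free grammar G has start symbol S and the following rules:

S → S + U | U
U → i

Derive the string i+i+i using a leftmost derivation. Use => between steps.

S => S+U => S+U+U => U+U+U => i+U+U => i+i+U => i+i+i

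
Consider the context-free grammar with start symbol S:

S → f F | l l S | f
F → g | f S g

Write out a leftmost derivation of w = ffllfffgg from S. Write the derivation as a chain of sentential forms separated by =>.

S => fF => ffSg => ffllSg => ffllfFg => ffllffSgg => ffllfffgg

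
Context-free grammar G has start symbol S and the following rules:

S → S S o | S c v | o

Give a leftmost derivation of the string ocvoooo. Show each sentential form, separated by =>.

S=>SSo=>SSoSo=>ScvSoSo=>ocvSoSo=>ocvooSo=>ocvoooo

S => SSo   [S → S S o]
SSo => SSoSo   [S → S S o]
SSoSo => ScvSoSo   [S → S c v]
ScvSoSo => ocvSoSo   [S → o]
ocvSoSo => ocvooSo   [S → o]
ocvooSo => ocvoooo   [S → o]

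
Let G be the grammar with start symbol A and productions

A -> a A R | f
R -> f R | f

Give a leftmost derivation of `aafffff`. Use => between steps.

A => aAR   [A -> a A R]
aAR => aaARR   [A -> a A R]
aaARR => aafRR   [A -> f]
aafRR => aaffRR   [R -> f R]
aaffRR => aafffR   [R -> f]
aafffR => aaffffR   [R -> f R]
aaffffR => aafffff   [R -> f]

A => aAR => aaARR => aafRR => aaffRR => aafffR => aaffffR => aafffff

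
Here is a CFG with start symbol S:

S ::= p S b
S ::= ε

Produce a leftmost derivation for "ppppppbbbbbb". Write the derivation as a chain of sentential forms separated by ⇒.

S ⇒ pSb   [S ::= p S b]
pSb ⇒ ppSbb   [S ::= p S b]
ppSbb ⇒ pppSbbb   [S ::= p S b]
pppSbbb ⇒ ppppSbbbb   [S ::= p S b]
ppppSbbbb ⇒ pppppSbbbbb   [S ::= p S b]
pppppSbbbbb ⇒ ppppppSbbbbbb   [S ::= p S b]
ppppppSbbbbbb ⇒ ppppppbbbbbb   [S ::= ε]

S ⇒ pSb ⇒ ppSbb ⇒ pppSbbb ⇒ ppppSbbbb ⇒ pppppSbbbbb ⇒ ppppppSbbbbbb ⇒ ppppppbbbbbb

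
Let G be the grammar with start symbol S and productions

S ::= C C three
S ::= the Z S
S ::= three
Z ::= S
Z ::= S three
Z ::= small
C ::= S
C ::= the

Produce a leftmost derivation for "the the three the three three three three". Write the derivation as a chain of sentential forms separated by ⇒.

S ⇒ the Z S ⇒ the S three S ⇒ the the Z S three S ⇒ the the S S three S ⇒ the the C C three S three S ⇒ the the S C three S three S ⇒ the the three C three S three S ⇒ the the three the three S three S ⇒ the the three the three three three S ⇒ the the three the three three three three

S ⇒ the Z S   [S ::= the Z S]
the Z S ⇒ the S three S   [Z ::= S three]
the S three S ⇒ the the Z S three S   [S ::= the Z S]
the the Z S three S ⇒ the the S S three S   [Z ::= S]
the the S S three S ⇒ the the C C three S three S   [S ::= C C three]
the the C C three S three S ⇒ the the S C three S three S   [C ::= S]
the the S C three S three S ⇒ the the three C three S three S   [S ::= three]
the the three C three S three S ⇒ the the three the three S three S   [C ::= the]
the the three the three S three S ⇒ the the three the three three three S   [S ::= three]
the the three the three three three S ⇒ the the three the three three three three   [S ::= three]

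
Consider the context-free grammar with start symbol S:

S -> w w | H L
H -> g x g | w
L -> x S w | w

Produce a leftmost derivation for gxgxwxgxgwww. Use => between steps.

S => HL => gxgL => gxgxSw => gxgxHLw => gxgxwLw => gxgxwxSww => gxgxwxHLww => gxgxwxgxgLww => gxgxwxgxgwww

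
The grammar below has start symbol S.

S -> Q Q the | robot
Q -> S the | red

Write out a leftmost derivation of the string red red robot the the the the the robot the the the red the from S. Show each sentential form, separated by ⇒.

S ⇒ Q Q the ⇒ S the Q the ⇒ Q Q the the Q the ⇒ S the Q the the Q the ⇒ Q Q the the Q the the Q the ⇒ red Q the the Q the the Q the ⇒ red S the the the Q the the Q the ⇒ red Q Q the the the the Q the the Q the ⇒ red red Q the the the the Q the the Q the ⇒ red red S the the the the the Q the the Q the ⇒ red red robot the the the the the Q the the Q the ⇒ red red robot the the the the the S the the the Q the ⇒ red red robot the the the the the robot the the the Q the ⇒ red red robot the the the the the robot the the the red the

S ⇒ Q Q the   [S -> Q Q the]
Q Q the ⇒ S the Q the   [Q -> S the]
S the Q the ⇒ Q Q the the Q the   [S -> Q Q the]
Q Q the the Q the ⇒ S the Q the the Q the   [Q -> S the]
S the Q the the Q the ⇒ Q Q the the Q the the Q the   [S -> Q Q the]
Q Q the the Q the the Q the ⇒ red Q the the Q the the Q the   [Q -> red]
red Q the the Q the the Q the ⇒ red S the the the Q the the Q the   [Q -> S the]
red S the the the Q the the Q the ⇒ red Q Q the the the the Q the the Q the   [S -> Q Q the]
red Q Q the the the the Q the the Q the ⇒ red red Q the the the the Q the the Q the   [Q -> red]
red red Q the the the the Q the the Q the ⇒ red red S the the the the the Q the the Q the   [Q -> S the]
red red S the the the the the Q the the Q the ⇒ red red robot the the the the the Q the the Q the   [S -> robot]
red red robot the the the the the Q the the Q the ⇒ red red robot the the the the the S the the the Q the   [Q -> S the]
red red robot the the the the the S the the the Q the ⇒ red red robot the the the the the robot the the the Q the   [S -> robot]
red red robot the the the the the robot the the the Q the ⇒ red red robot the the the the the robot the the the red the   [Q -> red]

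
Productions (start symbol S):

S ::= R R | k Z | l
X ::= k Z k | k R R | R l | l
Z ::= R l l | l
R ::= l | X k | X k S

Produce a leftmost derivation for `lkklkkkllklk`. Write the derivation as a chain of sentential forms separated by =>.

S => RR   [S ::= R R]
RR => lR   [R ::= l]
lR => lXk   [R ::= X k]
lXk => lkRRk   [X ::= k R R]
lkRRk => lkXkRk   [R ::= X k]
lkXkRk => lkkZkkRk   [X ::= k Z k]
lkkZkkRk => lkklkkRk   [Z ::= l]
lkklkkRk => lkklkkXkSk   [R ::= X k S]
lkklkkXkSk => lkklkkkRRkSk   [X ::= k R R]
lkklkkkRRkSk => lkklkkklRkSk   [R ::= l]
lkklkkklRkSk => lkklkkkllkSk   [R ::= l]
lkklkkkllkSk => lkklkkkllklk   [S ::= l]

S=>RR=>lR=>lXk=>lkRRk=>lkXkRk=>lkkZkkRk=>lkklkkRk=>lkklkkXkSk=>lkklkkkRRkSk=>lkklkkklRkSk=>lkklkkkllkSk=>lkklkkkllklk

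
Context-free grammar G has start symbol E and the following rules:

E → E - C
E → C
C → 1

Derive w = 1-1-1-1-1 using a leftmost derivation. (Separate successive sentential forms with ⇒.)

E⇒E-C⇒E-C-C⇒E-C-C-C⇒E-C-C-C-C⇒C-C-C-C-C⇒1-C-C-C-C⇒1-1-C-C-C⇒1-1-1-C-C⇒1-1-1-1-C⇒1-1-1-1-1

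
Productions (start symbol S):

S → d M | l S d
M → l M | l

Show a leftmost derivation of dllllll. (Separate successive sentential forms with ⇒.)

S ⇒ dM ⇒ dlM ⇒ dllM ⇒ dlllM ⇒ dllllM ⇒ dlllllM ⇒ dllllll

S ⇒ dM   [S → d M]
dM ⇒ dlM   [M → l M]
dlM ⇒ dllM   [M → l M]
dllM ⇒ dlllM   [M → l M]
dlllM ⇒ dllllM   [M → l M]
dllllM ⇒ dlllllM   [M → l M]
dlllllM ⇒ dllllll   [M → l]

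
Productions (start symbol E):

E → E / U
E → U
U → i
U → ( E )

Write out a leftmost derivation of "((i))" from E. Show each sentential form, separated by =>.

E => U => (E) => (U) => ((E)) => ((U)) => ((i))

E => U   [E → U]
U => (E)   [U → ( E )]
(E) => (U)   [E → U]
(U) => ((E))   [U → ( E )]
((E)) => ((U))   [E → U]
((U)) => ((i))   [U → i]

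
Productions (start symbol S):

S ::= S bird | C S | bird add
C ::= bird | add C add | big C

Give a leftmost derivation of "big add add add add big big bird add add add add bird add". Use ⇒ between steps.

S ⇒ C S ⇒ big C S ⇒ big add C add S ⇒ big add add C add add S ⇒ big add add add C add add add S ⇒ big add add add add C add add add add S ⇒ big add add add add big C add add add add S ⇒ big add add add add big big C add add add add S ⇒ big add add add add big big bird add add add add S ⇒ big add add add add big big bird add add add add bird add

S ⇒ C S   [S ::= C S]
C S ⇒ big C S   [C ::= big C]
big C S ⇒ big add C add S   [C ::= add C add]
big add C add S ⇒ big add add C add add S   [C ::= add C add]
big add add C add add S ⇒ big add add add C add add add S   [C ::= add C add]
big add add add C add add add S ⇒ big add add add add C add add add add S   [C ::= add C add]
big add add add add C add add add add S ⇒ big add add add add big C add add add add S   [C ::= big C]
big add add add add big C add add add add S ⇒ big add add add add big big C add add add add S   [C ::= big C]
big add add add add big big C add add add add S ⇒ big add add add add big big bird add add add add S   [C ::= bird]
big add add add add big big bird add add add add S ⇒ big add add add add big big bird add add add add bird add   [S ::= bird add]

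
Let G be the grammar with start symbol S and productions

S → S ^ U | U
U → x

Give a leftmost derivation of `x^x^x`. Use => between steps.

S => S^U => S^U^U => U^U^U => x^U^U => x^x^U => x^x^x

S => S^U   [S → S ^ U]
S^U => S^U^U   [S → S ^ U]
S^U^U => U^U^U   [S → U]
U^U^U => x^U^U   [U → x]
x^U^U => x^x^U   [U → x]
x^x^U => x^x^x   [U → x]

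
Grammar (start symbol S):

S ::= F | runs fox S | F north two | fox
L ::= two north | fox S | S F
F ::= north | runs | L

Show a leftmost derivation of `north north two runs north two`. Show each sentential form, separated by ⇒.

S ⇒ F north two ⇒ L north two ⇒ S F north two ⇒ F north two F north two ⇒ north north two F north two ⇒ north north two runs north two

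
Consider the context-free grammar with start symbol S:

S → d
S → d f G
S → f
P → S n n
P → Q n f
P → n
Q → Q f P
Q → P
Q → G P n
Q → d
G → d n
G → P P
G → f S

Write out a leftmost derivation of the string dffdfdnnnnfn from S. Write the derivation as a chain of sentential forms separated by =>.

S => dfG => dfPP => dfQnfP => dfGPnnfP => dffSPnnfP => dffdfGPnnfP => dffdfdnPnnfP => dffdfdnnnnfP => dffdfdnnnnfn

S => dfG   [S → d f G]
dfG => dfPP   [G → P P]
dfPP => dfQnfP   [P → Q n f]
dfQnfP => dfGPnnfP   [Q → G P n]
dfGPnnfP => dffSPnnfP   [G → f S]
dffSPnnfP => dffdfGPnnfP   [S → d f G]
dffdfGPnnfP => dffdfdnPnnfP   [G → d n]
dffdfdnPnnfP => dffdfdnnnnfP   [P → n]
dffdfdnnnnfP => dffdfdnnnnfn   [P → n]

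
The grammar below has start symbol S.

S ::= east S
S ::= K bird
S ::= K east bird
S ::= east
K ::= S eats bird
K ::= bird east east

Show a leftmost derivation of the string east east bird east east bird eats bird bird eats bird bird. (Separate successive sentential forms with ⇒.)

S ⇒ east S ⇒ east east S ⇒ east east K bird ⇒ east east S eats bird bird ⇒ east east K bird eats bird bird ⇒ east east S eats bird bird eats bird bird ⇒ east east K bird eats bird bird eats bird bird ⇒ east east bird east east bird eats bird bird eats bird bird

S ⇒ east S   [S ::= east S]
east S ⇒ east east S   [S ::= east S]
east east S ⇒ east east K bird   [S ::= K bird]
east east K bird ⇒ east east S eats bird bird   [K ::= S eats bird]
east east S eats bird bird ⇒ east east K bird eats bird bird   [S ::= K bird]
east east K bird eats bird bird ⇒ east east S eats bird bird eats bird bird   [K ::= S eats bird]
east east S eats bird bird eats bird bird ⇒ east east K bird eats bird bird eats bird bird   [S ::= K bird]
east east K bird eats bird bird eats bird bird ⇒ east east bird east east bird eats bird bird eats bird bird   [K ::= bird east east]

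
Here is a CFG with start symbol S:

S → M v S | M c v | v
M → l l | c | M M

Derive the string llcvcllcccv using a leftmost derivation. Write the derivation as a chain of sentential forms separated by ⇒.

S ⇒ MvS ⇒ MMvS ⇒ llMvS ⇒ llcvS ⇒ llcvMcv ⇒ llcvMMcv ⇒ llcvMMMcv ⇒ llcvcMMcv ⇒ llcvcllMcv ⇒ llcvcllMMcv ⇒ llcvcllcMcv ⇒ llcvcllcccv

S ⇒ MvS   [S → M v S]
MvS ⇒ MMvS   [M → M M]
MMvS ⇒ llMvS   [M → l l]
llMvS ⇒ llcvS   [M → c]
llcvS ⇒ llcvMcv   [S → M c v]
llcvMcv ⇒ llcvMMcv   [M → M M]
llcvMMcv ⇒ llcvMMMcv   [M → M M]
llcvMMMcv ⇒ llcvcMMcv   [M → c]
llcvcMMcv ⇒ llcvcllMcv   [M → l l]
llcvcllMcv ⇒ llcvcllMMcv   [M → M M]
llcvcllMMcv ⇒ llcvcllcMcv   [M → c]
llcvcllcMcv ⇒ llcvcllcccv   [M → c]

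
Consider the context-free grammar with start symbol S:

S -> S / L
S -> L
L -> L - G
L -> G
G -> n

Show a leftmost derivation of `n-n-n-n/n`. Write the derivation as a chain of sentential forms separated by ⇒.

S⇒S/L⇒L/L⇒L-G/L⇒L-G-G/L⇒L-G-G-G/L⇒G-G-G-G/L⇒n-G-G-G/L⇒n-n-G-G/L⇒n-n-n-G/L⇒n-n-n-n/L⇒n-n-n-n/G⇒n-n-n-n/n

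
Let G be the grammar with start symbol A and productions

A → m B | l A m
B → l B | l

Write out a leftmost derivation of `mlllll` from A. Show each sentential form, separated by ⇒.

A⇒mB⇒mlB⇒mllB⇒mlllB⇒mllllB⇒mlllll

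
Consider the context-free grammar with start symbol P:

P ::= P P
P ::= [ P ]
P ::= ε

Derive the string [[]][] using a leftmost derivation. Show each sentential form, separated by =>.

P=>PP=>PPP=>PPPP=>[P]PPP=>[[P]]PPP=>[[]]PPP=>[[]]PP=>[[]][P]P=>[[]][]P=>[[]][]

P => PP   [P ::= P P]
PP => PPP   [P ::= P P]
PPP => PPPP   [P ::= P P]
PPPP => [P]PPP   [P ::= [ P ]]
[P]PPP => [[P]]PPP   [P ::= [ P ]]
[[P]]PPP => [[]]PPP   [P ::= ε]
[[]]PPP => [[]]PP   [P ::= ε]
[[]]PP => [[]][P]P   [P ::= [ P ]]
[[]][P]P => [[]][]P   [P ::= ε]
[[]][]P => [[]][]   [P ::= ε]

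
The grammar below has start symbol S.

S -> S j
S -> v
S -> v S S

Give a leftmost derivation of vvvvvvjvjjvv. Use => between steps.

S => vSS => vvS => vvvSS => vvvvSSS => vvvvSjSS => vvvvvSSjSS => vvvvvSjSjSS => vvvvvvjSjSS => vvvvvvjSjjSS => vvvvvvjvjjSS => vvvvvvjvjjvS => vvvvvvjvjjvv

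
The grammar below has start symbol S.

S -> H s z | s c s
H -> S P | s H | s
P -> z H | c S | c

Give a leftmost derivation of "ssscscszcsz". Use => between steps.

S=>Hsz=>sHsz=>sSPsz=>sHszPsz=>ssHszPsz=>ssSPszPsz=>ssscsPszPsz=>ssscscszPsz=>ssscscszcsz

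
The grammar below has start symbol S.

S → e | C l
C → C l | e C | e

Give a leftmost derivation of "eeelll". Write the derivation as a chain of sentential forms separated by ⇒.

S ⇒ Cl ⇒ eCl ⇒ eCll ⇒ eClll ⇒ eeClll ⇒ eeelll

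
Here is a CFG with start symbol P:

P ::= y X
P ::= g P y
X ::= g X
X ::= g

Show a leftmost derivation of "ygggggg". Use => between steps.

P=>yX=>ygX=>yggX=>ygggX=>yggggX=>ygggggX=>ygggggg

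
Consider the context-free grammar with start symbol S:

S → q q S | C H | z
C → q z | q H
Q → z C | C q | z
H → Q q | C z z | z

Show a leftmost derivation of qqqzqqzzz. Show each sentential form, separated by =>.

S => CH => qHH => qCzzH => qqHzzH => qqQqzzH => qqCqqzzH => qqqHqqzzH => qqqzqqzzH => qqqzqqzzz

S => CH   [S → C H]
CH => qHH   [C → q H]
qHH => qCzzH   [H → C z z]
qCzzH => qqHzzH   [C → q H]
qqHzzH => qqQqzzH   [H → Q q]
qqQqzzH => qqCqqzzH   [Q → C q]
qqCqqzzH => qqqHqqzzH   [C → q H]
qqqHqqzzH => qqqzqqzzH   [H → z]
qqqzqqzzH => qqqzqqzzz   [H → z]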